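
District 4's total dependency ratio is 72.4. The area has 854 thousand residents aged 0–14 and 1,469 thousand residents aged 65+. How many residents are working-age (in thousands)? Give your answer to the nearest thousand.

Working-age: 3,209

Total dependency ratio = (youth + elderly) / working-age × 100
72.4 = (854 + 1,469) / W × 100
⇒ 3,209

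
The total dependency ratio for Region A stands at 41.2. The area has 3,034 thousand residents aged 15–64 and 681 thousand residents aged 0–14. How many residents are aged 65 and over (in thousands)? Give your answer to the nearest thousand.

Total dependency ratio = (youth + elderly) / working-age × 100
41.2 = (681 + E) / 3,034 × 100
⇒ 569

Aged 65 and over: 569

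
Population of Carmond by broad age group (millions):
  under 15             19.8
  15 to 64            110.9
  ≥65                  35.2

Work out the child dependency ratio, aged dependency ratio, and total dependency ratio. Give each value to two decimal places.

Youth dependency ratio = 19.8 / 110.9 × 100 = 17.85
Old-age dependency ratio = 35.2 / 110.9 × 100 = 31.74
Total dependency ratio = (19.8 + 35.2) / 110.9 × 100 = 55.0 / 110.9 × 100 = 49.59

Youth dependency ratio: 17.85
Old-age dependency ratio: 31.74
Total dependency ratio: 49.59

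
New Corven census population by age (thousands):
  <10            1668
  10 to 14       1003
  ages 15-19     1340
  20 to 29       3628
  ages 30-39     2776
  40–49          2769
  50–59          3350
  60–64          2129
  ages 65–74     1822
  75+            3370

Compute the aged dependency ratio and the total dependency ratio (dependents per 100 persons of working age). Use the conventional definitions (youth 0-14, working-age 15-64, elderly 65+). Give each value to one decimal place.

Old-age dependency ratio: 32.5
Total dependency ratio: 49.2

0–14: 1668 + 1003 = 2671
15–64: 1340 + 3628 + 2776 + 2769 + 3350 + 2129 = 15992
65+: 1822 + 3370 = 5192
Old-age dependency ratio = 5192 / 15992 × 100 = 32.5
Total dependency ratio = (2671 + 5192) / 15992 × 100 = 7863 / 15992 × 100 = 49.2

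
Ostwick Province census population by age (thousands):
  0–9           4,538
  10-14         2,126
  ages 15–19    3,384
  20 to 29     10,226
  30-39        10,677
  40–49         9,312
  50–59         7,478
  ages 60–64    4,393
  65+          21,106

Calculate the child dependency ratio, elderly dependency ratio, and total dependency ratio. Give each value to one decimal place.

Youth dependency ratio: 14.7
Old-age dependency ratio: 46.4
Total dependency ratio: 61.1

0–14: 4,538 + 2,126 = 6,664
15–64: 3,384 + 10,226 + 10,677 + 9,312 + 7,478 + 4,393 = 45,470
65+: 21,106
Youth dependency ratio = 6,664 / 45,470 × 100 = 14.7
Old-age dependency ratio = 21,106 / 45,470 × 100 = 46.4
Total dependency ratio = (6,664 + 21,106) / 45,470 × 100 = 27,770 / 45,470 × 100 = 61.1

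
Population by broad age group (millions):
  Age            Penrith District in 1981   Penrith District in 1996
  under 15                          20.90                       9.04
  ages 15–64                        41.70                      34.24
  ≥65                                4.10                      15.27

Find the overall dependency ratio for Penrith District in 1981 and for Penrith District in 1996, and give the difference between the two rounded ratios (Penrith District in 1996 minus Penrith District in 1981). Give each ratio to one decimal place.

Penrith District in 1981: 60.0
Penrith District in 1996: 71.0
Difference: +11.0

Penrith District in 1981: (20.90 + 4.10) / 41.70 × 100 = 25.00 / 41.70 × 100 = 60.0
Penrith District in 1996: (9.04 + 15.27) / 34.24 × 100 = 24.31 / 34.24 × 100 = 71.0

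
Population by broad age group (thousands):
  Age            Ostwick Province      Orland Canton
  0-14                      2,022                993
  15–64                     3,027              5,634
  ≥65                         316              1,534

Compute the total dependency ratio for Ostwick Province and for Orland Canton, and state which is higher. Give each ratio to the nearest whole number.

Ostwick Province: 77
Orland Canton: 45
Higher: Ostwick Province

Ostwick Province: (2,022 + 316) / 3,027 × 100 = 2,338 / 3,027 × 100 = 77
Orland Canton: (993 + 1,534) / 5,634 × 100 = 2,527 / 5,634 × 100 = 45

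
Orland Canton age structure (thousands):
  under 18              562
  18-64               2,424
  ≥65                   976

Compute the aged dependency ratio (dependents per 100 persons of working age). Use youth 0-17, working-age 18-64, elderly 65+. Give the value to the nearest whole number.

Old-age dependency ratio = 976 / 2,424 × 100 = 40

Old-age dependency ratio: 40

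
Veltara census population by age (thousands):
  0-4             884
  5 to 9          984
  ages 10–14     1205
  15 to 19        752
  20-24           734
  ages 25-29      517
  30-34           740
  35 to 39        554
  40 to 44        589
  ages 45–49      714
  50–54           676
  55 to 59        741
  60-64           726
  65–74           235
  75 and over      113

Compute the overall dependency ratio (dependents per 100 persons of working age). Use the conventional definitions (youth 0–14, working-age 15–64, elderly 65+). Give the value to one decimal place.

Total dependency ratio: 50.7

0–14: 884 + 984 + 1205 = 3073
15–64: 752 + 734 + 517 + 740 + 554 + 589 + 714 + 676 + 741 + 726 = 6743
65+: 235 + 113 = 348
Total dependency ratio = (3073 + 348) / 6743 × 100 = 3421 / 6743 × 100 = 50.7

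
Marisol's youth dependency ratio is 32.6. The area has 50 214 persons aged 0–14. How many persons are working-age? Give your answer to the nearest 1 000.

Working-age: 154 000

Youth dependency ratio = youth / working-age × 100
32.6 = 50 214 / W × 100
⇒ 154 000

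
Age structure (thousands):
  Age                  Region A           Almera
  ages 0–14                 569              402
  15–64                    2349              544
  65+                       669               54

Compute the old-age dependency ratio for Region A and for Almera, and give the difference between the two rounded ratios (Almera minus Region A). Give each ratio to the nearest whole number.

Region A: 28
Almera: 10
Difference: -18

Region A: 669 / 2349 × 100 = 28
Almera: 54 / 544 × 100 = 10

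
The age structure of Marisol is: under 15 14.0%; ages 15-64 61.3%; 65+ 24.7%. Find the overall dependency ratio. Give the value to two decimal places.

Total dependency ratio: 63.13

Total dependency ratio = (14.0 + 24.7) / 61.3 × 100 = 38.7 / 61.3 × 100 = 63.13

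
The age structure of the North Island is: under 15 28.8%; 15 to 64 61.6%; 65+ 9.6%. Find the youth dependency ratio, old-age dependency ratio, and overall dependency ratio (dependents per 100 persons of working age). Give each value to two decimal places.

Youth dependency ratio: 46.75
Old-age dependency ratio: 15.58
Total dependency ratio: 62.34

Youth dependency ratio = 28.8 / 61.6 × 100 = 46.75
Old-age dependency ratio = 9.6 / 61.6 × 100 = 15.58
Total dependency ratio = (28.8 + 9.6) / 61.6 × 100 = 38.4 / 61.6 × 100 = 62.34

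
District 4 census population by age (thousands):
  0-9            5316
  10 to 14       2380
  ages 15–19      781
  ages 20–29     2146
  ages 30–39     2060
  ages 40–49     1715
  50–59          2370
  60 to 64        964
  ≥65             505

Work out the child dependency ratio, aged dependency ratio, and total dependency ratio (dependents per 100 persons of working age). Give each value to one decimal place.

0–14: 5316 + 2380 = 7696
15–64: 781 + 2146 + 2060 + 1715 + 2370 + 964 = 10036
65+: 505
Youth dependency ratio = 7696 / 10036 × 100 = 76.7
Old-age dependency ratio = 505 / 10036 × 100 = 5.0
Total dependency ratio = (7696 + 505) / 10036 × 100 = 8201 / 10036 × 100 = 81.7

Youth dependency ratio: 76.7
Old-age dependency ratio: 5.0
Total dependency ratio: 81.7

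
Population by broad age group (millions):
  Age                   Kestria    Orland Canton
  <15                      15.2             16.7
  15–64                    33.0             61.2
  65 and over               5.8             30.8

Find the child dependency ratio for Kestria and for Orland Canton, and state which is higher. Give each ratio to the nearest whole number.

Kestria: 46
Orland Canton: 27
Higher: Kestria

Kestria: 15.2 / 33.0 × 100 = 46
Orland Canton: 16.7 / 61.2 × 100 = 27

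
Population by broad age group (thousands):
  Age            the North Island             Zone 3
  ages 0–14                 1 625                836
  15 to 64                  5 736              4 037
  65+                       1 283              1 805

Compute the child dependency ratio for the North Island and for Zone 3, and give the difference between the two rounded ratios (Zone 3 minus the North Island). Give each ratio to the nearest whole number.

the North Island: 1 625 / 5 736 × 100 = 28
Zone 3: 836 / 4 037 × 100 = 21

the North Island: 28
Zone 3: 21
Difference: -7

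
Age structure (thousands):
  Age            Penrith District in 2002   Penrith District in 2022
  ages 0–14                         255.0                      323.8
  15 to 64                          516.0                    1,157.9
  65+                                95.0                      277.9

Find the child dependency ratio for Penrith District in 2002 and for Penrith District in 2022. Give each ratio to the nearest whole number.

Penrith District in 2002: 255.0 / 516.0 × 100 = 49
Penrith District in 2022: 323.8 / 1,157.9 × 100 = 28

Penrith District in 2002: 49
Penrith District in 2022: 28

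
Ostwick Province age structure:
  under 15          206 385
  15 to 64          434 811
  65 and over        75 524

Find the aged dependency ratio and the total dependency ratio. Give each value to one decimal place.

Old-age dependency ratio: 17.4
Total dependency ratio: 64.8

Old-age dependency ratio = 75 524 / 434 811 × 100 = 17.4
Total dependency ratio = (206 385 + 75 524) / 434 811 × 100 = 281 909 / 434 811 × 100 = 64.8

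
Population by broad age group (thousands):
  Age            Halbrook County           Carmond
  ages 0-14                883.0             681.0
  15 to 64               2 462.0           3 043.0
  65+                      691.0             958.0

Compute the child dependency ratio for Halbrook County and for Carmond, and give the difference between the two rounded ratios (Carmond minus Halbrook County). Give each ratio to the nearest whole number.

Halbrook County: 883.0 / 2 462.0 × 100 = 36
Carmond: 681.0 / 3 043.0 × 100 = 22

Halbrook County: 36
Carmond: 22
Difference: -14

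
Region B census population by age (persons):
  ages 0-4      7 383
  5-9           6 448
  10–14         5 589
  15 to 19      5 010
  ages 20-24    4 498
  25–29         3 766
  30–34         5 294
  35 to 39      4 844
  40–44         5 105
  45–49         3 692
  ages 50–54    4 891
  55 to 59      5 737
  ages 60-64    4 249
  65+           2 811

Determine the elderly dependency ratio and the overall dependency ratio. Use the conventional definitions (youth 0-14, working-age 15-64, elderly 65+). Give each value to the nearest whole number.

0–14: 7 383 + 6 448 + 5 589 = 19 420
15–64: 5 010 + 4 498 + 3 766 + 5 294 + 4 844 + 5 105 + 3 692 + 4 891 + 5 737 + 4 249 = 47 086
65+: 2 811
Old-age dependency ratio = 2 811 / 47 086 × 100 = 6
Total dependency ratio = (19 420 + 2 811) / 47 086 × 100 = 22 231 / 47 086 × 100 = 47

Old-age dependency ratio: 6
Total dependency ratio: 47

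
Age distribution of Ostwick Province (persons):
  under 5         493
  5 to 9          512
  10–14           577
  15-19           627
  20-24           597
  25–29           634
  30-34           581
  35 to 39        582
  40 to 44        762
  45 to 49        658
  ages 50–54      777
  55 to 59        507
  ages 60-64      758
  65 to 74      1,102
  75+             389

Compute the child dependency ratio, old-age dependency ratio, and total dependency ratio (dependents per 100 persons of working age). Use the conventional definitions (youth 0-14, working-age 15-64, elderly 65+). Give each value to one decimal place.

Youth dependency ratio: 24.4
Old-age dependency ratio: 23.0
Total dependency ratio: 47.4

0–14: 493 + 512 + 577 = 1,582
15–64: 627 + 597 + 634 + 581 + 582 + 762 + 658 + 777 + 507 + 758 = 6,483
65+: 1,102 + 389 = 1,491
Youth dependency ratio = 1,582 / 6,483 × 100 = 24.4
Old-age dependency ratio = 1,491 / 6,483 × 100 = 23.0
Total dependency ratio = (1,582 + 1,491) / 6,483 × 100 = 3,073 / 6,483 × 100 = 47.4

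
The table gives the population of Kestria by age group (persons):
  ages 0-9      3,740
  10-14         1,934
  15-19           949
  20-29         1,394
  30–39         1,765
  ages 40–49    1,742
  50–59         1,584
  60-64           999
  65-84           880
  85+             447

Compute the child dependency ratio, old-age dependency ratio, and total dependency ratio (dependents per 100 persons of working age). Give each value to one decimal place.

Youth dependency ratio: 67.3
Old-age dependency ratio: 15.7
Total dependency ratio: 83.0

0–14: 3,740 + 1,934 = 5,674
15–64: 949 + 1,394 + 1,765 + 1,742 + 1,584 + 999 = 8,433
65+: 880 + 447 = 1,327
Youth dependency ratio = 5,674 / 8,433 × 100 = 67.3
Old-age dependency ratio = 1,327 / 8,433 × 100 = 15.7
Total dependency ratio = (5,674 + 1,327) / 8,433 × 100 = 7,001 / 8,433 × 100 = 83.0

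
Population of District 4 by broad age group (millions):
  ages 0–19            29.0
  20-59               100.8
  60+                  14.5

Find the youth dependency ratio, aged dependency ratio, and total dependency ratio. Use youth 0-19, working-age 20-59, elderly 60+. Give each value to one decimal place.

Youth dependency ratio = 29.0 / 100.8 × 100 = 28.8
Old-age dependency ratio = 14.5 / 100.8 × 100 = 14.4
Total dependency ratio = (29.0 + 14.5) / 100.8 × 100 = 43.5 / 100.8 × 100 = 43.2

Youth dependency ratio: 28.8
Old-age dependency ratio: 14.4
Total dependency ratio: 43.2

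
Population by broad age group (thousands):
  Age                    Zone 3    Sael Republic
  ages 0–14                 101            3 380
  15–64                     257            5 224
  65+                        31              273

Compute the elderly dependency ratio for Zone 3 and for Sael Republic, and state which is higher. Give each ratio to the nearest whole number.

Zone 3: 12
Sael Republic: 5
Higher: Zone 3

Zone 3: 31 / 257 × 100 = 12
Sael Republic: 273 / 5 224 × 100 = 5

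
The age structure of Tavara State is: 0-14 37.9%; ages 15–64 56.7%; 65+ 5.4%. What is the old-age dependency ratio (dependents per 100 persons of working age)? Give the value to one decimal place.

Old-age dependency ratio = 5.4 / 56.7 × 100 = 9.5

Old-age dependency ratio: 9.5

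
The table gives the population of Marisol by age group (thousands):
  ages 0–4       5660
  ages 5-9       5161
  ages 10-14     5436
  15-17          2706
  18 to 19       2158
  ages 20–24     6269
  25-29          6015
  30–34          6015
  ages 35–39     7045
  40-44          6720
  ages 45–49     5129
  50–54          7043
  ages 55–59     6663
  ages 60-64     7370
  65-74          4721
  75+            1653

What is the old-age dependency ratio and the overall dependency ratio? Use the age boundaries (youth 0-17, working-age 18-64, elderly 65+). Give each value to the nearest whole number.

0–17: 5660 + 5161 + 5436 + 2706 = 18963
18–64: 2158 + 6269 + 6015 + 6015 + 7045 + 6720 + 5129 + 7043 + 6663 + 7370 = 60427
65+: 4721 + 1653 = 6374
Old-age dependency ratio = 6374 / 60427 × 100 = 11
Total dependency ratio = (18963 + 6374) / 60427 × 100 = 25337 / 60427 × 100 = 42

Old-age dependency ratio: 11
Total dependency ratio: 42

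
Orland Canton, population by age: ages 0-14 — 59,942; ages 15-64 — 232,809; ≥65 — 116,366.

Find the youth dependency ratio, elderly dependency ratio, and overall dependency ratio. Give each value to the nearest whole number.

Youth dependency ratio: 26
Old-age dependency ratio: 50
Total dependency ratio: 76

Youth dependency ratio = 59,942 / 232,809 × 100 = 26
Old-age dependency ratio = 116,366 / 232,809 × 100 = 50
Total dependency ratio = (59,942 + 116,366) / 232,809 × 100 = 176,308 / 232,809 × 100 = 76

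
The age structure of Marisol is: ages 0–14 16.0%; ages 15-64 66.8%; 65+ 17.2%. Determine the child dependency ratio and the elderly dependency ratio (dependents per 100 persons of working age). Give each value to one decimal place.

Youth dependency ratio: 24.0
Old-age dependency ratio: 25.7

Youth dependency ratio = 16.0 / 66.8 × 100 = 24.0
Old-age dependency ratio = 17.2 / 66.8 × 100 = 25.7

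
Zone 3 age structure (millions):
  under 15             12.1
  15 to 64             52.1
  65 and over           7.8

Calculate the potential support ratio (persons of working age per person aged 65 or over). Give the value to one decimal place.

Potential support ratio = 52.1 / 7.8 = 6.7

Potential support ratio: 6.7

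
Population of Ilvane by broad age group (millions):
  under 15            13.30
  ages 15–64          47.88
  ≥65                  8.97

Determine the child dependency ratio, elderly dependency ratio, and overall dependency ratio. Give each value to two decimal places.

Youth dependency ratio = 13.30 / 47.88 × 100 = 27.78
Old-age dependency ratio = 8.97 / 47.88 × 100 = 18.73
Total dependency ratio = (13.30 + 8.97) / 47.88 × 100 = 22.27 / 47.88 × 100 = 46.51

Youth dependency ratio: 27.78
Old-age dependency ratio: 18.73
Total dependency ratio: 46.51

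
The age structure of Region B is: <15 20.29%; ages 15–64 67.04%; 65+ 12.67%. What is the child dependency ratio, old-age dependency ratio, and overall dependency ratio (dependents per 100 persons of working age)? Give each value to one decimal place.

Youth dependency ratio = 20.29 / 67.04 × 100 = 30.3
Old-age dependency ratio = 12.67 / 67.04 × 100 = 18.9
Total dependency ratio = (20.29 + 12.67) / 67.04 × 100 = 32.96 / 67.04 × 100 = 49.2

Youth dependency ratio: 30.3
Old-age dependency ratio: 18.9
Total dependency ratio: 49.2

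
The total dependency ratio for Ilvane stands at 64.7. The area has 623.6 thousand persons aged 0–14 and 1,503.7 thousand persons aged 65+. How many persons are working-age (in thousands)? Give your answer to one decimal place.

Total dependency ratio = (youth + elderly) / working-age × 100
64.7 = (623.6 + 1,503.7) / W × 100
⇒ 3,287.9

Working-age: 3,287.9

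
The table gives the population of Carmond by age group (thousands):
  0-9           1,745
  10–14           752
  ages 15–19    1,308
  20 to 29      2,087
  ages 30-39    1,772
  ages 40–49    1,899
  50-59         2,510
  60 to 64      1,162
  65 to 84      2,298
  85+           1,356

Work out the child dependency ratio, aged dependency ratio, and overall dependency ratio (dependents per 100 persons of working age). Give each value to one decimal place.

Youth dependency ratio: 23.3
Old-age dependency ratio: 34.0
Total dependency ratio: 57.3

0–14: 1,745 + 752 = 2,497
15–64: 1,308 + 2,087 + 1,772 + 1,899 + 2,510 + 1,162 = 10,738
65+: 2,298 + 1,356 = 3,654
Youth dependency ratio = 2,497 / 10,738 × 100 = 23.3
Old-age dependency ratio = 3,654 / 10,738 × 100 = 34.0
Total dependency ratio = (2,497 + 3,654) / 10,738 × 100 = 6,151 / 10,738 × 100 = 57.3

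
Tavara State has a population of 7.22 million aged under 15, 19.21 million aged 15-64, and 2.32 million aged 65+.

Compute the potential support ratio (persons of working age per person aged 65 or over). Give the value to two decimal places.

Potential support ratio = 19.21 / 2.32 = 8.28

Potential support ratio: 8.28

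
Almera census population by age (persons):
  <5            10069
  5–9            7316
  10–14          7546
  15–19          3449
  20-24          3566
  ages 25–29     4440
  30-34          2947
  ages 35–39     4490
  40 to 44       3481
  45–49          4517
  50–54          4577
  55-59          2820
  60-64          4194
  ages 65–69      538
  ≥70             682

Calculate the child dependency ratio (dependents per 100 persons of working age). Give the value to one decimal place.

Youth dependency ratio: 64.8

0–14: 10069 + 7316 + 7546 = 24931
15–64: 3449 + 3566 + 4440 + 2947 + 4490 + 3481 + 4517 + 4577 + 2820 + 4194 = 38481
65+: 538 + 682 = 1220
Youth dependency ratio = 24931 / 38481 × 100 = 64.8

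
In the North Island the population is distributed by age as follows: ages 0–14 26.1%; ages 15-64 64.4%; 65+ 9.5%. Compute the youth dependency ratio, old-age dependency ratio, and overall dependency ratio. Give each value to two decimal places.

Youth dependency ratio: 40.53
Old-age dependency ratio: 14.75
Total dependency ratio: 55.28

Youth dependency ratio = 26.1 / 64.4 × 100 = 40.53
Old-age dependency ratio = 9.5 / 64.4 × 100 = 14.75
Total dependency ratio = (26.1 + 9.5) / 64.4 × 100 = 35.6 / 64.4 × 100 = 55.28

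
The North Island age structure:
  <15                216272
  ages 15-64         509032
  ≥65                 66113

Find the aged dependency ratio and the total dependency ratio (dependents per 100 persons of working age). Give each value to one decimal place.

Old-age dependency ratio = 66113 / 509032 × 100 = 13.0
Total dependency ratio = (216272 + 66113) / 509032 × 100 = 282385 / 509032 × 100 = 55.5

Old-age dependency ratio: 13.0
Total dependency ratio: 55.5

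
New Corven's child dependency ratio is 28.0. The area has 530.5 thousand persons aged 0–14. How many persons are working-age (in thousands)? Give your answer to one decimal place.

Youth dependency ratio = youth / working-age × 100
28.0 = 530.5 / W × 100
⇒ 1,894.6

Working-age: 1,894.6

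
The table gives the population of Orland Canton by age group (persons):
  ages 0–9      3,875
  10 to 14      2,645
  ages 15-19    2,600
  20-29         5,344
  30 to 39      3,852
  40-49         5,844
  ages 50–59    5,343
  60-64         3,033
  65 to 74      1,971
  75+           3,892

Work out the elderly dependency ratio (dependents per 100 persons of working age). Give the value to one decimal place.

Old-age dependency ratio: 22.5

0–14: 3,875 + 2,645 = 6,520
15–64: 2,600 + 5,344 + 3,852 + 5,844 + 5,343 + 3,033 = 26,016
65+: 1,971 + 3,892 = 5,863
Old-age dependency ratio = 5,863 / 26,016 × 100 = 22.5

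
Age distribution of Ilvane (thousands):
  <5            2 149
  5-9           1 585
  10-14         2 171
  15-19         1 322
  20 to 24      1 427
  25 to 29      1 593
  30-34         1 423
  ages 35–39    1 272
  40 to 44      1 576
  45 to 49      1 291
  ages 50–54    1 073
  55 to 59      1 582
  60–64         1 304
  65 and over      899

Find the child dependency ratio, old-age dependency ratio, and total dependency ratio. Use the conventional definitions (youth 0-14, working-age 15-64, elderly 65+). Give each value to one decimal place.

0–14: 2 149 + 1 585 + 2 171 = 5 905
15–64: 1 322 + 1 427 + 1 593 + 1 423 + 1 272 + 1 576 + 1 291 + 1 073 + 1 582 + 1 304 = 13 863
65+: 899
Youth dependency ratio = 5 905 / 13 863 × 100 = 42.6
Old-age dependency ratio = 899 / 13 863 × 100 = 6.5
Total dependency ratio = (5 905 + 899) / 13 863 × 100 = 6 804 / 13 863 × 100 = 49.1

Youth dependency ratio: 42.6
Old-age dependency ratio: 6.5
Total dependency ratio: 49.1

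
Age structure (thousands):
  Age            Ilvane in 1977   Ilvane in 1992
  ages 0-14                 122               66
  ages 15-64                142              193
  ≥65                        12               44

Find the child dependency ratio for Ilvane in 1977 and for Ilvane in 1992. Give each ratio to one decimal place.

Ilvane in 1977: 122 / 142 × 100 = 85.9
Ilvane in 1992: 66 / 193 × 100 = 34.2

Ilvane in 1977: 85.9
Ilvane in 1992: 34.2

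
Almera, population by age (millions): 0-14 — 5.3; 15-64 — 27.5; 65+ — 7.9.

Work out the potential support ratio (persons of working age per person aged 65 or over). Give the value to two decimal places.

Potential support ratio: 3.48

Potential support ratio = 27.5 / 7.9 = 3.48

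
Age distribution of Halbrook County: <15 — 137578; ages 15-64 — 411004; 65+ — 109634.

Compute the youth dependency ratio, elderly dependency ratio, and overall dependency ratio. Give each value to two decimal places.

Youth dependency ratio = 137578 / 411004 × 100 = 33.47
Old-age dependency ratio = 109634 / 411004 × 100 = 26.67
Total dependency ratio = (137578 + 109634) / 411004 × 100 = 247212 / 411004 × 100 = 60.15

Youth dependency ratio: 33.47
Old-age dependency ratio: 26.67
Total dependency ratio: 60.15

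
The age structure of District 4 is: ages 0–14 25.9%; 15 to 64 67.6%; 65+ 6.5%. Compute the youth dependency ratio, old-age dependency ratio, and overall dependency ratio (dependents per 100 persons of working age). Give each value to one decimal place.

Youth dependency ratio: 38.3
Old-age dependency ratio: 9.6
Total dependency ratio: 47.9

Youth dependency ratio = 25.9 / 67.6 × 100 = 38.3
Old-age dependency ratio = 6.5 / 67.6 × 100 = 9.6
Total dependency ratio = (25.9 + 6.5) / 67.6 × 100 = 32.4 / 67.6 × 100 = 47.9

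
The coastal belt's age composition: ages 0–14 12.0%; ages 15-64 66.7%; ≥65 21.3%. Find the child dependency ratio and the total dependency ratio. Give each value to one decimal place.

Youth dependency ratio = 12.0 / 66.7 × 100 = 18.0
Total dependency ratio = (12.0 + 21.3) / 66.7 × 100 = 33.3 / 66.7 × 100 = 49.9

Youth dependency ratio: 18.0
Total dependency ratio: 49.9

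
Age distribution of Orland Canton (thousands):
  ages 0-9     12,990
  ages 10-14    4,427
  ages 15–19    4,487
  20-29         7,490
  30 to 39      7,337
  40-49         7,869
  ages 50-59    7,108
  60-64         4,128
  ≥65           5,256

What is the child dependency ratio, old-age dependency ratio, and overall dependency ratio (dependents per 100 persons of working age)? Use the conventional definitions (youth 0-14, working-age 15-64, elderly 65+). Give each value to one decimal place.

Youth dependency ratio: 45.3
Old-age dependency ratio: 13.7
Total dependency ratio: 59.0

0–14: 12,990 + 4,427 = 17,417
15–64: 4,487 + 7,490 + 7,337 + 7,869 + 7,108 + 4,128 = 38,419
65+: 5,256
Youth dependency ratio = 17,417 / 38,419 × 100 = 45.3
Old-age dependency ratio = 5,256 / 38,419 × 100 = 13.7
Total dependency ratio = (17,417 + 5,256) / 38,419 × 100 = 22,673 / 38,419 × 100 = 59.0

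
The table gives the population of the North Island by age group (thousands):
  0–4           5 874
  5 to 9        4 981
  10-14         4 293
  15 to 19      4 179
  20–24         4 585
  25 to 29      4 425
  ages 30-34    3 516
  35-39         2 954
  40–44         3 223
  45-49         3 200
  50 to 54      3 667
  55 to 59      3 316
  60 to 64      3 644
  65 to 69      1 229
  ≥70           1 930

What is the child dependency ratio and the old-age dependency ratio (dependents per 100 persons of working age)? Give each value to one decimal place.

Youth dependency ratio: 41.3
Old-age dependency ratio: 8.6

0–14: 5 874 + 4 981 + 4 293 = 15 148
15–64: 4 179 + 4 585 + 4 425 + 3 516 + 2 954 + 3 223 + 3 200 + 3 667 + 3 316 + 3 644 = 36 709
65+: 1 229 + 1 930 = 3 159
Youth dependency ratio = 15 148 / 36 709 × 100 = 41.3
Old-age dependency ratio = 3 159 / 36 709 × 100 = 8.6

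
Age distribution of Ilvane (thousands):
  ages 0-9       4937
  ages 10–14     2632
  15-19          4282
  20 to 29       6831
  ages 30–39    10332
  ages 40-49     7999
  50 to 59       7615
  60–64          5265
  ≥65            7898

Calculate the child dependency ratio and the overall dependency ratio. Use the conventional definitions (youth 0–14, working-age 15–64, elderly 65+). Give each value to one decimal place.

0–14: 4937 + 2632 = 7569
15–64: 4282 + 6831 + 10332 + 7999 + 7615 + 5265 = 42324
65+: 7898
Youth dependency ratio = 7569 / 42324 × 100 = 17.9
Total dependency ratio = (7569 + 7898) / 42324 × 100 = 15467 / 42324 × 100 = 36.5

Youth dependency ratio: 17.9
Total dependency ratio: 36.5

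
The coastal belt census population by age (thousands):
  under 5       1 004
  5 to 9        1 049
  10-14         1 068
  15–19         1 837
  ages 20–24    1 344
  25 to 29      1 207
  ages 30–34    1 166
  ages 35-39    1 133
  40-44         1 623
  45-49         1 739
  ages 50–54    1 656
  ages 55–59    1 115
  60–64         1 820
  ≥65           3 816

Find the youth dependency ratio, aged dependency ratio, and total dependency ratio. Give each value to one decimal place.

Youth dependency ratio: 21.3
Old-age dependency ratio: 26.1
Total dependency ratio: 47.4

0–14: 1 004 + 1 049 + 1 068 = 3 121
15–64: 1 837 + 1 344 + 1 207 + 1 166 + 1 133 + 1 623 + 1 739 + 1 656 + 1 115 + 1 820 = 14 640
65+: 3 816
Youth dependency ratio = 3 121 / 14 640 × 100 = 21.3
Old-age dependency ratio = 3 816 / 14 640 × 100 = 26.1
Total dependency ratio = (3 121 + 3 816) / 14 640 × 100 = 6 937 / 14 640 × 100 = 47.4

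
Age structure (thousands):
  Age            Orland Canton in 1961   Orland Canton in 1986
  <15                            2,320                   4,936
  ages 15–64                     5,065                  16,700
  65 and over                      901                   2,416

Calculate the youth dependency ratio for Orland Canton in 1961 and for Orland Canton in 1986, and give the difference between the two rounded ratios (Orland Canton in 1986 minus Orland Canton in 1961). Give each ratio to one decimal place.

Orland Canton in 1961: 45.8
Orland Canton in 1986: 29.6
Difference: -16.2

Orland Canton in 1961: 2,320 / 5,065 × 100 = 45.8
Orland Canton in 1986: 4,936 / 16,700 × 100 = 29.6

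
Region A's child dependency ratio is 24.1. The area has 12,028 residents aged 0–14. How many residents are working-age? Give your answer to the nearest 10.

Youth dependency ratio = youth / working-age × 100
24.1 = 12,028 / W × 100
⇒ 49,910

Working-age: 49,910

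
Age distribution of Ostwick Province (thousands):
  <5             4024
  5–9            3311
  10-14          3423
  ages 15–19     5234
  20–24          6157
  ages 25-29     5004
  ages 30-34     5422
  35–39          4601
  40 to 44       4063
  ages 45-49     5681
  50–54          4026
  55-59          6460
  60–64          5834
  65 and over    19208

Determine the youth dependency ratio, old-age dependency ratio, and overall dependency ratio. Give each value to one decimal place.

0–14: 4024 + 3311 + 3423 = 10758
15–64: 5234 + 6157 + 5004 + 5422 + 4601 + 4063 + 5681 + 4026 + 6460 + 5834 = 52482
65+: 19208
Youth dependency ratio = 10758 / 52482 × 100 = 20.5
Old-age dependency ratio = 19208 / 52482 × 100 = 36.6
Total dependency ratio = (10758 + 19208) / 52482 × 100 = 29966 / 52482 × 100 = 57.1

Youth dependency ratio: 20.5
Old-age dependency ratio: 36.6
Total dependency ratio: 57.1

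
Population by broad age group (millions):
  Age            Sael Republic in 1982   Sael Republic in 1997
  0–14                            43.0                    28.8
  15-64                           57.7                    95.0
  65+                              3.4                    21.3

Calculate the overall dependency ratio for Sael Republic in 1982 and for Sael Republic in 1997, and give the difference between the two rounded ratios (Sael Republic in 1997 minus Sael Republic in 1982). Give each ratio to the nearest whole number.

Sael Republic in 1982: 80
Sael Republic in 1997: 53
Difference: -27

Sael Republic in 1982: (43.0 + 3.4) / 57.7 × 100 = 46.4 / 57.7 × 100 = 80
Sael Republic in 1997: (28.8 + 21.3) / 95.0 × 100 = 50.1 / 95.0 × 100 = 53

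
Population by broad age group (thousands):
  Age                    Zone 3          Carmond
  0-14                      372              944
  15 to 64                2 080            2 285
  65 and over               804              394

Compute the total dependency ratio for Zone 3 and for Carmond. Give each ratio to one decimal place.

Zone 3: (372 + 804) / 2 080 × 100 = 1 176 / 2 080 × 100 = 56.5
Carmond: (944 + 394) / 2 285 × 100 = 1 338 / 2 285 × 100 = 58.6

Zone 3: 56.5
Carmond: 58.6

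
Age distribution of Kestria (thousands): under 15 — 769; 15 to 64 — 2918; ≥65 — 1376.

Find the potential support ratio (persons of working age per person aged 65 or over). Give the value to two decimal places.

Potential support ratio = 2918 / 1376 = 2.12

Potential support ratio: 2.12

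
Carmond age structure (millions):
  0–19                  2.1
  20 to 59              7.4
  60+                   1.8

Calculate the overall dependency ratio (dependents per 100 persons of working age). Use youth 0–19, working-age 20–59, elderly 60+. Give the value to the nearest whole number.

Total dependency ratio = (2.1 + 1.8) / 7.4 × 100 = 3.9 / 7.4 × 100 = 53

Total dependency ratio: 53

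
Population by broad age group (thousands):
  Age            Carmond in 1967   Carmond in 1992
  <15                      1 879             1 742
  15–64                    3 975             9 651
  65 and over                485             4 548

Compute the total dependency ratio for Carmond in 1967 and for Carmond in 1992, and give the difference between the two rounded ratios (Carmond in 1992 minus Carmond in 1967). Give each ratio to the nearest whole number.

Carmond in 1967: 59
Carmond in 1992: 65
Difference: +6

Carmond in 1967: (1 879 + 485) / 3 975 × 100 = 2 364 / 3 975 × 100 = 59
Carmond in 1992: (1 742 + 4 548) / 9 651 × 100 = 6 290 / 9 651 × 100 = 65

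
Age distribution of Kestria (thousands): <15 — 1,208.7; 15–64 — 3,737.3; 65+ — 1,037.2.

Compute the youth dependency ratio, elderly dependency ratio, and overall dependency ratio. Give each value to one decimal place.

Youth dependency ratio = 1,208.7 / 3,737.3 × 100 = 32.3
Old-age dependency ratio = 1,037.2 / 3,737.3 × 100 = 27.8
Total dependency ratio = (1,208.7 + 1,037.2) / 3,737.3 × 100 = 2,245.9 / 3,737.3 × 100 = 60.1

Youth dependency ratio: 32.3
Old-age dependency ratio: 27.8
Total dependency ratio: 60.1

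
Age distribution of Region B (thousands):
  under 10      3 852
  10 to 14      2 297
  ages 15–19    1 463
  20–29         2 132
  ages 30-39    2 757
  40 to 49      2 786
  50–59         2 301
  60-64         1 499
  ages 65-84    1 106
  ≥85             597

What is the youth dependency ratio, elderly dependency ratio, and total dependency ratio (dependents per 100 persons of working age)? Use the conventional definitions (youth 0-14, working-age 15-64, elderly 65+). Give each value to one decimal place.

Youth dependency ratio: 47.5
Old-age dependency ratio: 13.2
Total dependency ratio: 60.7

0–14: 3 852 + 2 297 = 6 149
15–64: 1 463 + 2 132 + 2 757 + 2 786 + 2 301 + 1 499 = 12 938
65+: 1 106 + 597 = 1 703
Youth dependency ratio = 6 149 / 12 938 × 100 = 47.5
Old-age dependency ratio = 1 703 / 12 938 × 100 = 13.2
Total dependency ratio = (6 149 + 1 703) / 12 938 × 100 = 7 852 / 12 938 × 100 = 60.7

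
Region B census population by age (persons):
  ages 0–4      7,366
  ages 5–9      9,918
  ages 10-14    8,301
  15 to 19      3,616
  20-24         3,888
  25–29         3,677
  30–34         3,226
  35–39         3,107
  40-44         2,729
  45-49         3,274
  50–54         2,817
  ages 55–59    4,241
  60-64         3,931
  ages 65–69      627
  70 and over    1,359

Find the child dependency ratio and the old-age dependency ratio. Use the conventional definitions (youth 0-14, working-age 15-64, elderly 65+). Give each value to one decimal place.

0–14: 7,366 + 9,918 + 8,301 = 25,585
15–64: 3,616 + 3,888 + 3,677 + 3,226 + 3,107 + 2,729 + 3,274 + 2,817 + 4,241 + 3,931 = 34,506
65+: 627 + 1,359 = 1,986
Youth dependency ratio = 25,585 / 34,506 × 100 = 74.1
Old-age dependency ratio = 1,986 / 34,506 × 100 = 5.8

Youth dependency ratio: 74.1
Old-age dependency ratio: 5.8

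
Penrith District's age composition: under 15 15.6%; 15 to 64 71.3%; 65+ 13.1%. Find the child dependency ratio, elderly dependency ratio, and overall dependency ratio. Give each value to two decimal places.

Youth dependency ratio: 21.88
Old-age dependency ratio: 18.37
Total dependency ratio: 40.25

Youth dependency ratio = 15.6 / 71.3 × 100 = 21.88
Old-age dependency ratio = 13.1 / 71.3 × 100 = 18.37
Total dependency ratio = (15.6 + 13.1) / 71.3 × 100 = 28.7 / 71.3 × 100 = 40.25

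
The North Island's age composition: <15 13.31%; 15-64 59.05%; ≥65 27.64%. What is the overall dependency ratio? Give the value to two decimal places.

Total dependency ratio: 69.35

Total dependency ratio = (13.31 + 27.64) / 59.05 × 100 = 40.95 / 59.05 × 100 = 69.35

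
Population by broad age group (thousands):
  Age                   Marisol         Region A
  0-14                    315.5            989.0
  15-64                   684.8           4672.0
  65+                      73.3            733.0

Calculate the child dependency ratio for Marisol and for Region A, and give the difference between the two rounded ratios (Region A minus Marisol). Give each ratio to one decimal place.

Marisol: 315.5 / 684.8 × 100 = 46.1
Region A: 989.0 / 4672.0 × 100 = 21.2

Marisol: 46.1
Region A: 21.2
Difference: -24.9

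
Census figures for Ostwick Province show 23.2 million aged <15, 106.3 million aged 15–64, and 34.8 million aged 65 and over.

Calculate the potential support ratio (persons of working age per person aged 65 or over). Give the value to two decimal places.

Potential support ratio = 106.3 / 34.8 = 3.05

Potential support ratio: 3.05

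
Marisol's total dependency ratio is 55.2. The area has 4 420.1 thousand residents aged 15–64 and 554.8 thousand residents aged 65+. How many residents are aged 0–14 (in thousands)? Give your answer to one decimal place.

Total dependency ratio = (youth + elderly) / working-age × 100
55.2 = (Y + 554.8) / 4 420.1 × 100
⇒ 1 885.1

Aged 0–14: 1 885.1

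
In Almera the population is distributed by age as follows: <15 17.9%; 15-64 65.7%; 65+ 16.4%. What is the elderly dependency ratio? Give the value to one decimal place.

Old-age dependency ratio = 16.4 / 65.7 × 100 = 25.0

Old-age dependency ratio: 25.0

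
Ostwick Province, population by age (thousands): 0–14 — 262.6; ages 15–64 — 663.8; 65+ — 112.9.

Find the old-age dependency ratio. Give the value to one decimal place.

Old-age dependency ratio: 17.0

Old-age dependency ratio = 112.9 / 663.8 × 100 = 17.0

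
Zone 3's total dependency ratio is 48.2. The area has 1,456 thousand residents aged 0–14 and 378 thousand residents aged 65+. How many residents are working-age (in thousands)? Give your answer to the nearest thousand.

Total dependency ratio = (youth + elderly) / working-age × 100
48.2 = (1,456 + 378) / W × 100
⇒ 3,805

Working-age: 3,805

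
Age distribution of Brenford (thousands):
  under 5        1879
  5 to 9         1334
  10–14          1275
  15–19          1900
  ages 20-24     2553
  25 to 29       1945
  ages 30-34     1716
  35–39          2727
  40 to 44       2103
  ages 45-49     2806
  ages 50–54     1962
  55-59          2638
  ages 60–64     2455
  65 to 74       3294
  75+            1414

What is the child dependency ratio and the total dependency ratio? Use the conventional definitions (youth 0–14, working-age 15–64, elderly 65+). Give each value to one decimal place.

Youth dependency ratio: 19.7
Total dependency ratio: 40.3

0–14: 1879 + 1334 + 1275 = 4488
15–64: 1900 + 2553 + 1945 + 1716 + 2727 + 2103 + 2806 + 1962 + 2638 + 2455 = 22805
65+: 3294 + 1414 = 4708
Youth dependency ratio = 4488 / 22805 × 100 = 19.7
Total dependency ratio = (4488 + 4708) / 22805 × 100 = 9196 / 22805 × 100 = 40.3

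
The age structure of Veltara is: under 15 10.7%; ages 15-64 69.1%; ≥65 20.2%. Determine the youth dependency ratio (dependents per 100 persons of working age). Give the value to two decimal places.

Youth dependency ratio: 15.48

Youth dependency ratio = 10.7 / 69.1 × 100 = 15.48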